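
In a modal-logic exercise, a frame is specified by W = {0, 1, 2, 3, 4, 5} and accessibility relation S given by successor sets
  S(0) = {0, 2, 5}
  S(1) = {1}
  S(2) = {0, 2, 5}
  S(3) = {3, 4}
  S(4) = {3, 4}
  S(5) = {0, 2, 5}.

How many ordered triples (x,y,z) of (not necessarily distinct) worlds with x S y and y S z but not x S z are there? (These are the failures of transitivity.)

S is transitive; there are no such tuples.

0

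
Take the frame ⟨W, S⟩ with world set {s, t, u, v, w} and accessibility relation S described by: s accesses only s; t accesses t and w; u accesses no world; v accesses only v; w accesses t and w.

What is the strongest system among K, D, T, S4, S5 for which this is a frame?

Serial (axiom D): no — u has no S-successor.
Reflexive (axiom T): no — u is not related to itself.
Transitive (axiom 4): yes — every two-step S-path is closed by a direct edge.
Euclidean (axiom 5): yes — any two successors of a common world are S-related.
So F validates K; D would additionally require S to be serial. The strongest is K.

K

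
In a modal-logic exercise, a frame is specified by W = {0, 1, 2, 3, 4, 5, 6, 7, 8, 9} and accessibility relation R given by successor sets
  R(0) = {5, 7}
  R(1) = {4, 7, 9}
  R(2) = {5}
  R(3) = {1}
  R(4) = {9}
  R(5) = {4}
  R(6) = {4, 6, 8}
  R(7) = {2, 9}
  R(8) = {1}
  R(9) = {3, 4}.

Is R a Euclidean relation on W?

Euclidean: no — 0 R 5 and 0 R 7, but not 5 R 7.

No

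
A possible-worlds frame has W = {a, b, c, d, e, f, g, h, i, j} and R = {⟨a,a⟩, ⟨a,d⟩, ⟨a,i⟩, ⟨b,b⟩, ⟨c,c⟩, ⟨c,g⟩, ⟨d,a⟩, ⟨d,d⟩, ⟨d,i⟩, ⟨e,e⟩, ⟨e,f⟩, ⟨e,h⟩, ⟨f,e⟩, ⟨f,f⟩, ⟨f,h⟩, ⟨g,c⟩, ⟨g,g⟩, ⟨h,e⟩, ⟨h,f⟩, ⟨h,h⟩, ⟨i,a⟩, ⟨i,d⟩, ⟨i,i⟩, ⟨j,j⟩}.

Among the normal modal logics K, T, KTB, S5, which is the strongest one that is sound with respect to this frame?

Reflexive (axiom T): yes — every world is R-related to itself.
Symmetric (axiom B): yes — every pair in R has its reverse in R.
Euclidean (axiom 5): yes — any two successors of a common world are R-related.
So F validates K, T, KTB, S5. The strongest is S5.

S5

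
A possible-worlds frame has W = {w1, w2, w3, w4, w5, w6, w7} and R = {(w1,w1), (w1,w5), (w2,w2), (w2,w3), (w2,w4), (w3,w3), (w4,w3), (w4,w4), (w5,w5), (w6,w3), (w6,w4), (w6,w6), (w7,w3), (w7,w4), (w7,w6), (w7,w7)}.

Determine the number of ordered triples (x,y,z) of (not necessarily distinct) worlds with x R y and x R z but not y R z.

Enumerating: (w1,w5,w1), (w2,w3,w2), (w2,w3,w4), (w2,w4,w2), (w4,w3,w4), (w6,w3,w4), (w6,w3,w6), (w6,w4,w6), (w7,w3,w4), (w7,w3,w6), (w7,w3,w7), (w7,w4,w6), (w7,w4,w7), (w7,w6,w7).

14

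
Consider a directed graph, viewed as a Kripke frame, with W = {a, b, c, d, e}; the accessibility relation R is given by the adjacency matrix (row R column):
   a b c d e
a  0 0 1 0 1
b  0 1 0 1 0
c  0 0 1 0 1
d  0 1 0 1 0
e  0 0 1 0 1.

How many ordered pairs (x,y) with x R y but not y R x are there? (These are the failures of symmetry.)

2

Enumerating: (a,c), (a,e).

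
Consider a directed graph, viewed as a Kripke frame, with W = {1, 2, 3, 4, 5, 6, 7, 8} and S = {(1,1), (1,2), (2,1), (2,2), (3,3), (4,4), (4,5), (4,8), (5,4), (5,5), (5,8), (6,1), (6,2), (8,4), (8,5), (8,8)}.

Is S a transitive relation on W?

Yes

Transitive: yes — every two-step S-path is closed by a direct edge.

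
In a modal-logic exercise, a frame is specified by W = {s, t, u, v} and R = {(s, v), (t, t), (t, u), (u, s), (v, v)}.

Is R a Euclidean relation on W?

Euclidean: no — t R u and t R t, but not u R t.

No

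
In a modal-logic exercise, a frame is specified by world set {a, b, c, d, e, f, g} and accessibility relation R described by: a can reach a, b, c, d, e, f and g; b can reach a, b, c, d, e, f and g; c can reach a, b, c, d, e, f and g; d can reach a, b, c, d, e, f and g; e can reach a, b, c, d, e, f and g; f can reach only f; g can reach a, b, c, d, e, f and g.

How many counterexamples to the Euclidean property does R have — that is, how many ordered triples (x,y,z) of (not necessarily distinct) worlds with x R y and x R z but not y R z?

Enumerating: (a,f,a), (a,f,b), (a,f,c), (a,f,d), (a,f,e), (a,f,g), (b,f,a), (b,f,b), (b,f,c), (b,f,d), (b,f,e), (b,f,g), … and 24 more.
Total: 36.

36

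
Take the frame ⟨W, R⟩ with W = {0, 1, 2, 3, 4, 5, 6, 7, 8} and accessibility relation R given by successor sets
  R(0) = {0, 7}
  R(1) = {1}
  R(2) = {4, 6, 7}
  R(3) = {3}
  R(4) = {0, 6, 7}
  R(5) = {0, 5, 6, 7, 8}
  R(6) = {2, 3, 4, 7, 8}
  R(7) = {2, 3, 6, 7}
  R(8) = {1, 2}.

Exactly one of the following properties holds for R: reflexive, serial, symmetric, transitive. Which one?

serial

Reflexive: no — 2 is not related to itself.
Serial: yes — every world has a successor (e.g. 0 R 0).
Symmetric: no — 0 R 7 but not 7 R 0.
Transitive: no — 0 R 7 and 7 R 2, but not 0 R 2.
Only serial holds.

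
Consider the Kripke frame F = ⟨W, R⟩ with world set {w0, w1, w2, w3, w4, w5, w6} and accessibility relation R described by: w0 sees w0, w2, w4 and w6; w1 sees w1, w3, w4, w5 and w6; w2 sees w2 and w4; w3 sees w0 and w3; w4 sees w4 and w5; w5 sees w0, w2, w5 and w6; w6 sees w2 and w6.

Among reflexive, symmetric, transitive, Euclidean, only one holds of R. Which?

reflexive

Reflexive: yes — every world is R-related to itself.
Symmetric: no — w0 R w2 but not w2 R w0.
Transitive: no — w0 R w4 and w4 R w5, but not w0 R w5.
Euclidean: no — w0 R w2 and w0 R w6, but not w2 R w6.
Only reflexive holds.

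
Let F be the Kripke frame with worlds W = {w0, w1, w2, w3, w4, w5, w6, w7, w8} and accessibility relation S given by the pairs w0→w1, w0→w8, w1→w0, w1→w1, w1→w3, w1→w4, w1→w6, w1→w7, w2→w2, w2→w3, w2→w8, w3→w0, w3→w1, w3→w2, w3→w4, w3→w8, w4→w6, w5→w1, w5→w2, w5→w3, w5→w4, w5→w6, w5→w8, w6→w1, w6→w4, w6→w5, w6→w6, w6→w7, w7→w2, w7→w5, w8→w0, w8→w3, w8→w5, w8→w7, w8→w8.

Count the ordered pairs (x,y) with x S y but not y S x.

13

Enumerating: (w1,w4), (w1,w7), (w2,w8), (w3,w0), (w3,w4), (w5,w1), (w5,w2), (w5,w3), (w5,w4), (w6,w7), (w7,w2), (w7,w5), (w8,w7).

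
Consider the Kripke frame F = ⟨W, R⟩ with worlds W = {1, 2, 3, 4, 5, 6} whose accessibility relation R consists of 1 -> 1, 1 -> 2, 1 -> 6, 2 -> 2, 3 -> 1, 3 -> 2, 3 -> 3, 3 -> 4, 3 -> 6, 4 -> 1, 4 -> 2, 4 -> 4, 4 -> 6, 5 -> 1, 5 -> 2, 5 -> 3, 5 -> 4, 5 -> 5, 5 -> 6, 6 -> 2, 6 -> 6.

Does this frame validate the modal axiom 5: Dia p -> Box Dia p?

No

Axiom 5 corresponds to the accessibility relation being Euclidean.
Euclidean: no — 1 R 2 and 1 R 6, but not 2 R 6.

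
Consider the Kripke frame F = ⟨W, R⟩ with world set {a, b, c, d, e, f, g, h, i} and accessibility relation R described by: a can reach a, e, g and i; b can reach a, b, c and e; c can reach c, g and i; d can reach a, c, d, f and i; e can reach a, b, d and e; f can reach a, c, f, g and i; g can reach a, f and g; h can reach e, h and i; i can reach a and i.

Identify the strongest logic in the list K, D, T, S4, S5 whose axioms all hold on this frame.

Serial (axiom D): yes — every world has a successor (e.g. a R a).
Reflexive (axiom T): yes — every world is R-related to itself.
Transitive (axiom 4): no — a R e and e R b, but not a R b.
Euclidean (axiom 5): no — a R e and a R g, but not e R g.
So F validates K, D, T; S4 would additionally require R to be transitive. The strongest is T.

T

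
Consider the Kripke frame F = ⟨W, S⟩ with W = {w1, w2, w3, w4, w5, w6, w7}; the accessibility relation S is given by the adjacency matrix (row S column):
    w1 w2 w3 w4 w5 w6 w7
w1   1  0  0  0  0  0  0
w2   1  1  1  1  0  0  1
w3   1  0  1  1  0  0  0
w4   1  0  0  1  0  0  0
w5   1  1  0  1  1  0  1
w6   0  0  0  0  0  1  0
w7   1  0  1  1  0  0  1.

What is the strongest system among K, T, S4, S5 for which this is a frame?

Reflexive (axiom T): yes — every world is S-related to itself.
Transitive (axiom 4): no — w5 S w2 and w2 S w3, but not w5 S w3.
Euclidean (axiom 5): no — w2 S w1 and w2 S w3, but not w1 S w3.
So F validates K, T; S4 would additionally require S to be transitive. The strongest is T.

T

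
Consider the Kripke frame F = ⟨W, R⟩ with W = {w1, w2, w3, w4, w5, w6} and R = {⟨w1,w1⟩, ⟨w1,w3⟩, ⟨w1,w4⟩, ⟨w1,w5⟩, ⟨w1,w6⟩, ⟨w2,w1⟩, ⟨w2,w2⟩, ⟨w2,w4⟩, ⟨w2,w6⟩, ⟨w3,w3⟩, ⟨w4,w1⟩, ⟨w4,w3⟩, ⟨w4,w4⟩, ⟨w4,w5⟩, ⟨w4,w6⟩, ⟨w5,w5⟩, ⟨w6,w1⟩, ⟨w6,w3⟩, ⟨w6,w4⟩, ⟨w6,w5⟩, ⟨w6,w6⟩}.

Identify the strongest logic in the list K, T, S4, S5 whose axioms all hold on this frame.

Reflexive (axiom T): yes — every world is R-related to itself.
Transitive (axiom 4): no — w2 R w1 and w1 R w3, but not w2 R w3.
Euclidean (axiom 5): no — w1 R w3 and w1 R w4, but not w3 R w4.
So F validates K, T; S4 would additionally require R to be transitive. The strongest is T.

T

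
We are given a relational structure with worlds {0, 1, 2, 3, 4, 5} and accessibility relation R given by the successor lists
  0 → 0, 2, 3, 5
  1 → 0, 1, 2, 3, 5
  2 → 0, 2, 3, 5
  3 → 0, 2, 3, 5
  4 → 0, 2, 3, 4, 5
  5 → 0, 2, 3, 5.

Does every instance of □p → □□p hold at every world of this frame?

Axiom 4 corresponds to the accessibility relation being transitive.
Transitive: yes — every two-step R-path is closed by a direct edge.

Yes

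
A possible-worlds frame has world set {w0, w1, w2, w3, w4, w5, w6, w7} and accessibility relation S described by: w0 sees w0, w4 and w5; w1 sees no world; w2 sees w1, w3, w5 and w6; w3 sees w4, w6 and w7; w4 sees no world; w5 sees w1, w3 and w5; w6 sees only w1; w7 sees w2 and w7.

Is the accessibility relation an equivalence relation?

No

Reflexive: no — w1 is not related to itself.
Symmetric: no — w0 S w4 but not w4 S w0.
Transitive: no — w0 S w5 and w5 S w1, but not w0 S w1.
So S is not an equivalence relation.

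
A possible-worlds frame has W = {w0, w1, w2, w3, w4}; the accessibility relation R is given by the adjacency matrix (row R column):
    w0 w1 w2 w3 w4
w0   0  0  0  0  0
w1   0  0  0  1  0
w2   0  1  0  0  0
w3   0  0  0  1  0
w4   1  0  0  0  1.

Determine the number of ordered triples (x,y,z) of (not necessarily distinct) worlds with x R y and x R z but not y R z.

3

Enumerating: (w2,w1,w1), (w4,w0,w0), (w4,w0,w4).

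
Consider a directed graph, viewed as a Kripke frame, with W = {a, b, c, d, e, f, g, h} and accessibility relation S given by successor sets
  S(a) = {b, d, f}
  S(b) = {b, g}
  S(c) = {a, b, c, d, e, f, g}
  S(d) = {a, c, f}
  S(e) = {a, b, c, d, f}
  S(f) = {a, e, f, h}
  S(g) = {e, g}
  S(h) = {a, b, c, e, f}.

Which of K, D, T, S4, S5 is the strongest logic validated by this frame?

Serial (axiom D): yes — every world has a successor (e.g. a S b).
Reflexive (axiom T): no — a is not related to itself.
Transitive (axiom 4): no — a S b and b S g, but not a S g.
Euclidean (axiom 5): no — a S b and a S d, but not b S d.
So F validates K, D; T would additionally require S to be reflexive. The strongest is D.

D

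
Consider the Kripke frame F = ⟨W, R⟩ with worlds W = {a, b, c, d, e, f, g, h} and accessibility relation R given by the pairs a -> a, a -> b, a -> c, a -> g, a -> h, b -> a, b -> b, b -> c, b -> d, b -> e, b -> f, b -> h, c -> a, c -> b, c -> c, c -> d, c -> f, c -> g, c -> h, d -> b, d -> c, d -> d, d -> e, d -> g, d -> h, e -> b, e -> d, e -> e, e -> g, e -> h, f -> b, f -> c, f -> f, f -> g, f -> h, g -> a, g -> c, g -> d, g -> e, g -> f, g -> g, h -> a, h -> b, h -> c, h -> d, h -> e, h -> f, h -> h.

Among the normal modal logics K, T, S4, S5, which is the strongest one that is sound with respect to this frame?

Reflexive (axiom T): yes — every world is R-related to itself.
Transitive (axiom 4): no — a R b and b R d, but not a R d.
Euclidean (axiom 5): no — a R b and a R g, but not b R g.
So F validates K, T; S4 would additionally require R to be transitive. The strongest is T.

T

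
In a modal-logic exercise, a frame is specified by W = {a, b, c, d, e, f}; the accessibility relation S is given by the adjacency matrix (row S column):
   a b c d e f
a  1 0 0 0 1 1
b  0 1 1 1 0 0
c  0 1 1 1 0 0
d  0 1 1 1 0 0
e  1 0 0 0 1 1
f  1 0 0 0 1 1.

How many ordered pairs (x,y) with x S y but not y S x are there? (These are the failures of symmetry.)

0

S is symmetric; there are no such tuples.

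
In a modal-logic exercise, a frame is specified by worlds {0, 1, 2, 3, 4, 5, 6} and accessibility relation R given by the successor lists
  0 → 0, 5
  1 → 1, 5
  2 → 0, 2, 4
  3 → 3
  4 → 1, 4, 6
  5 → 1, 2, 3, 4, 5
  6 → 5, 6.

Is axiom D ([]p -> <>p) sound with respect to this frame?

Yes

Axiom D corresponds to the accessibility relation being serial.
Serial: yes — every world has a successor (e.g. 0 R 0).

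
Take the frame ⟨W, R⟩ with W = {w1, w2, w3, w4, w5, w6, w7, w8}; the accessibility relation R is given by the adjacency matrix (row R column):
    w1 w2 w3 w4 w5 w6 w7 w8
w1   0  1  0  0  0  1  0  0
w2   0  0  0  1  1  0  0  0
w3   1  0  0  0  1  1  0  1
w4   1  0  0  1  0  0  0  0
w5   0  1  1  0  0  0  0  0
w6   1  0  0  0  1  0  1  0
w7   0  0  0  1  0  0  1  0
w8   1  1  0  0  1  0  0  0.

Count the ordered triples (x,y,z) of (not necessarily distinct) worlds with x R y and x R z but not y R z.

39

Enumerating: (w1,w2,w2), (w1,w2,w6), (w1,w6,w2), (w1,w6,w6), (w2,w4,w5), (w2,w5,w4), (w2,w5,w5), (w3,w1,w1), (w3,w1,w5), (w3,w1,w8), (w3,w5,w1), (w3,w5,w5), … and 27 more.
Total: 39.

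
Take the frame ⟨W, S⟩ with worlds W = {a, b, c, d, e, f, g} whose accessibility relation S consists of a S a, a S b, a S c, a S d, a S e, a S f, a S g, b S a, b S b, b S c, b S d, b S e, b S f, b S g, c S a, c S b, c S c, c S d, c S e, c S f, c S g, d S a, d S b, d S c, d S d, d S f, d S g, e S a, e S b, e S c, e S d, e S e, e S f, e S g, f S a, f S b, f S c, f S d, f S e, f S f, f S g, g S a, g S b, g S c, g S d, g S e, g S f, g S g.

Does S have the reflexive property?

Yes

Reflexive: yes — every world is S-related to itself.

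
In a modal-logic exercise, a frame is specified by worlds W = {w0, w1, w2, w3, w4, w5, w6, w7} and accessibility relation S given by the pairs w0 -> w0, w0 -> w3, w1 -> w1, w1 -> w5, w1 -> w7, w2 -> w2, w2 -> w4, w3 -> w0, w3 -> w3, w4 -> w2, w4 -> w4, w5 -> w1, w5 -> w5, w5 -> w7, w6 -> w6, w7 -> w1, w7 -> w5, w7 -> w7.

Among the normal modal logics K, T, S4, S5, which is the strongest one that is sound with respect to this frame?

Reflexive (axiom T): yes — every world is S-related to itself.
Transitive (axiom 4): yes — every two-step S-path is closed by a direct edge.
Euclidean (axiom 5): yes — any two successors of a common world are S-related.
So F validates K, T, S4, S5. The strongest is S5.

S5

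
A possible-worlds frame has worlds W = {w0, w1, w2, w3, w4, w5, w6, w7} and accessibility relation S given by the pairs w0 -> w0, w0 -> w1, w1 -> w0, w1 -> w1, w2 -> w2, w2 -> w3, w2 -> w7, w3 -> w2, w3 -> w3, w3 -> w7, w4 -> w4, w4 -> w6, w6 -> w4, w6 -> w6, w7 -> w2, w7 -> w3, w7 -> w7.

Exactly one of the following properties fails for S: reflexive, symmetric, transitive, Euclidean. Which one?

reflexive

Reflexive: no — w5 is not related to itself.
Symmetric: yes — every pair in S has its reverse in S.
Transitive: yes — every two-step S-path is closed by a direct edge.
Euclidean: yes — any two successors of a common world are S-related.
Only reflexive fails.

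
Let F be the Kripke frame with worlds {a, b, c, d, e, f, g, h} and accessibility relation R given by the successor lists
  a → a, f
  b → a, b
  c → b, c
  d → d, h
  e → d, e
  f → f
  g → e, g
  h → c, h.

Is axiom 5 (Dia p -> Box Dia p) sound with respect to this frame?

No

Axiom 5 corresponds to the accessibility relation being Euclidean.
Euclidean: no — a R f and a R a, but not f R a.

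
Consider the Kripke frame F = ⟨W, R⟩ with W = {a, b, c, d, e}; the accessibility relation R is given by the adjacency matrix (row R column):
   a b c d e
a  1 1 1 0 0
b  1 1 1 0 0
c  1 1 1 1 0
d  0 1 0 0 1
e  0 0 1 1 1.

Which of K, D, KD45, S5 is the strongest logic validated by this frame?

Serial (axiom D): yes — every world has a successor (e.g. a R a).
Euclidean (axiom 5): no — c R a and c R d, but not a R d.
Transitive (axiom 4): no — a R c and c R d, but not a R d.
Reflexive (axiom T): no — d is not related to itself.
So F validates K, D; KD45 would additionally require R to be Euclidean and transitive. The strongest is D.

D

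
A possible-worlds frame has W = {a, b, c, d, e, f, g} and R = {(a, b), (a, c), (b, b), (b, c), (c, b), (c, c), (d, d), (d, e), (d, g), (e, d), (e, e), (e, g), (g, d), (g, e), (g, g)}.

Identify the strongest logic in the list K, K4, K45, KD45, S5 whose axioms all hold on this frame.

K45

Transitive (axiom 4): yes — every two-step R-path is closed by a direct edge.
Euclidean (axiom 5): yes — any two successors of a common world are R-related.
Serial (axiom D): no — f has no R-successor.
Reflexive (axiom T): no — a is not related to itself.
So F validates K, K4, K45; KD45 would additionally require R to be serial. The strongest is K45.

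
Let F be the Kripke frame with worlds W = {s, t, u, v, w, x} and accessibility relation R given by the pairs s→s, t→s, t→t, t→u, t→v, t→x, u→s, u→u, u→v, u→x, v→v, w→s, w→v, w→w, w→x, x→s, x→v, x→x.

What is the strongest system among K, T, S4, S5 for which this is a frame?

S4

Reflexive (axiom T): yes — every world is R-related to itself.
Transitive (axiom 4): yes — every two-step R-path is closed by a direct edge.
Euclidean (axiom 5): no — t R s and t R u, but not s R u.
So F validates K, T, S4; S5 would additionally require R to be Euclidean. The strongest is S4.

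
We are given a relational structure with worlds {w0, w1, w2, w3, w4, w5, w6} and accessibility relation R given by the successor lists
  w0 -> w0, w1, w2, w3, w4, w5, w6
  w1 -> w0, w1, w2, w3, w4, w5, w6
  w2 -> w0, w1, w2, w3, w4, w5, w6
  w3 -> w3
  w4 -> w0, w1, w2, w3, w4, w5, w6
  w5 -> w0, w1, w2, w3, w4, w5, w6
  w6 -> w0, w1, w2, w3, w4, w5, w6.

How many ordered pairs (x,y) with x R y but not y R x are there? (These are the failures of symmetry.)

Enumerating: (w0,w3), (w1,w3), (w2,w3), (w4,w3), (w5,w3), (w6,w3).

6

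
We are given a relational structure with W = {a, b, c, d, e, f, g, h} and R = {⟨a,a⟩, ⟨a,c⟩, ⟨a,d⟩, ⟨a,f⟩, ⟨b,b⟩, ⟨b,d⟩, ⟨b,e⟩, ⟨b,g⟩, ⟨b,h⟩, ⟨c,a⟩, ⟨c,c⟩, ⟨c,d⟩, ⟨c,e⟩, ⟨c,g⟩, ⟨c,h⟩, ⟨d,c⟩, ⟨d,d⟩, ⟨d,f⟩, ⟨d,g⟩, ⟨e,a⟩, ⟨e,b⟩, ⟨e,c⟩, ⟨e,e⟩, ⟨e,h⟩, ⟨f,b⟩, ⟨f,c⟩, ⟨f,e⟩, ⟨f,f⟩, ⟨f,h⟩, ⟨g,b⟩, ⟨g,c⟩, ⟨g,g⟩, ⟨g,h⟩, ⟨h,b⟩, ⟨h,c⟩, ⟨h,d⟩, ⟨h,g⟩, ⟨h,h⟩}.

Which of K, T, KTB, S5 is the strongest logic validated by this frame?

T

Reflexive (axiom T): yes — every world is R-related to itself.
Symmetric (axiom B): no — a R d but not d R a.
Euclidean (axiom 5): no — a R c and a R f, but not c R f.
So F validates K, T; KTB would additionally require R to be symmetric. The strongest is T.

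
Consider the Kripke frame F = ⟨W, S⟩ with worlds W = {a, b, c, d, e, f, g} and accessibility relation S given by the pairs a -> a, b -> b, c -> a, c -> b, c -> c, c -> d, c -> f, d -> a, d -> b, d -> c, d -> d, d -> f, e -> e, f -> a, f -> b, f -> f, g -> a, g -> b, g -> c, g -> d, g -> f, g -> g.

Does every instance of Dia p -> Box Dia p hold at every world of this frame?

The schema 5 characterises exactly the Euclidean frames.
Euclidean: no — c S a and c S b, but not a S b.

No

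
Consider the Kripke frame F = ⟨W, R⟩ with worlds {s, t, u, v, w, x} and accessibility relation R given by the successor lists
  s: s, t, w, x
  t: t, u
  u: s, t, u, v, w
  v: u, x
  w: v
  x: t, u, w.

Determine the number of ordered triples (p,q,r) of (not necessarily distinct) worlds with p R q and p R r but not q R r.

Enumerating: (s,t,s), (s,t,w), (s,t,x), (s,w,s), (s,w,t), (s,w,w), (s,w,x), (s,x,s), (s,x,x), (u,s,u), (u,s,v), (u,t,s), … and 17 more.
Total: 29.

29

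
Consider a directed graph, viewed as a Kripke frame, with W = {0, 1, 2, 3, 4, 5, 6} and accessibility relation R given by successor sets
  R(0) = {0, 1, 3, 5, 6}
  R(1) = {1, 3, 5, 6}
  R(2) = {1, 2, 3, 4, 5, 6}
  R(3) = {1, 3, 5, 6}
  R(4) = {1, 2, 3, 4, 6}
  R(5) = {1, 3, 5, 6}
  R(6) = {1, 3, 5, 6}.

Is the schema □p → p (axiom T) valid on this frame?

Yes

The schema T characterises exactly the reflexive frames.
Reflexive: yes — every world is R-related to itself.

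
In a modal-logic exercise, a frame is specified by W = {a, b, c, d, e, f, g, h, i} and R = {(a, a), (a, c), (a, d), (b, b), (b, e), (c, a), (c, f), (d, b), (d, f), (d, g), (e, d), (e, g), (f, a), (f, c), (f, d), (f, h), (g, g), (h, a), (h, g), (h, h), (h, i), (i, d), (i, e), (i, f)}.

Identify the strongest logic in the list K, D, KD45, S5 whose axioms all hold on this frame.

Serial (axiom D): yes — every world has a successor (e.g. a R a).
Euclidean (axiom 5): no — a R c and a R d, but not c R d.
Transitive (axiom 4): no — a R c and c R f, but not a R f.
Reflexive (axiom T): no — c is not related to itself.
So F validates K, D; KD45 would additionally require R to be Euclidean and transitive. The strongest is D.

D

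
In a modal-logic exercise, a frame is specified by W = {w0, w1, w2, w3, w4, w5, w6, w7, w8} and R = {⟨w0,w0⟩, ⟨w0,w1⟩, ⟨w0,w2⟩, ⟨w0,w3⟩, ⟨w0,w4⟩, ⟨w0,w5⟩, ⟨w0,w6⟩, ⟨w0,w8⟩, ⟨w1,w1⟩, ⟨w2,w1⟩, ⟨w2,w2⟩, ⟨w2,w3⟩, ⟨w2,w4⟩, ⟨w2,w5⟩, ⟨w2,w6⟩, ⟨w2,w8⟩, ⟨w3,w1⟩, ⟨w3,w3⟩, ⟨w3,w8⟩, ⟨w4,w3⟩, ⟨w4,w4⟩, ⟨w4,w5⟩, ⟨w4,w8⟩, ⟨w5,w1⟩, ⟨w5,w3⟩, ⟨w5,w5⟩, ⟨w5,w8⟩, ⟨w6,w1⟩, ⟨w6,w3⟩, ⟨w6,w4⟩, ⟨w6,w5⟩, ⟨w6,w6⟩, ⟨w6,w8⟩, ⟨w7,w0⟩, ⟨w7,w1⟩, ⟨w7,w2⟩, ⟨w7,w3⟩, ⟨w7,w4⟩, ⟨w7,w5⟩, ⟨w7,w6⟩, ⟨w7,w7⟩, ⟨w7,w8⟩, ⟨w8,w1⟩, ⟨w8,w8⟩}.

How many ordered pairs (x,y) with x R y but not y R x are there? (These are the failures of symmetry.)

Enumerating: (w0,w1), (w0,w2), (w0,w3), (w0,w4), (w0,w5), (w0,w6), (w0,w8), (w2,w1), (w2,w3), (w2,w4), (w2,w5), (w2,w6), … and 23 more.
Total: 35.

35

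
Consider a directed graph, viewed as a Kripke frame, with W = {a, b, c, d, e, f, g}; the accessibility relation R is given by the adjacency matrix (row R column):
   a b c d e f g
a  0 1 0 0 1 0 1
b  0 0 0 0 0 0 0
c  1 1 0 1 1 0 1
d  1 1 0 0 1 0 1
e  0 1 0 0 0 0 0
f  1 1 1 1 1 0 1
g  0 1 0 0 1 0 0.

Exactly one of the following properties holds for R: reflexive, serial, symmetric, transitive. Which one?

transitive

Reflexive: no — a is not related to itself.
Serial: no — b has no R-successor.
Symmetric: no — a R b but not b R a.
Transitive: yes — every two-step R-path is closed by a direct edge.
Only transitive holds.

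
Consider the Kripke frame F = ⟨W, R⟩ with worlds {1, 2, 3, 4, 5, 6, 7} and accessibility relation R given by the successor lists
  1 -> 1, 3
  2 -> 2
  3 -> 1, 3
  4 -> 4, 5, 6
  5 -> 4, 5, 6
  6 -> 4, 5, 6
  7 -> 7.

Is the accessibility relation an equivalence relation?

Reflexive: yes — every world is R-related to itself.
Symmetric: yes — every pair in R has its reverse in R.
Transitive: yes — every two-step R-path is closed by a direct edge.
So R is an equivalence relation.

Yes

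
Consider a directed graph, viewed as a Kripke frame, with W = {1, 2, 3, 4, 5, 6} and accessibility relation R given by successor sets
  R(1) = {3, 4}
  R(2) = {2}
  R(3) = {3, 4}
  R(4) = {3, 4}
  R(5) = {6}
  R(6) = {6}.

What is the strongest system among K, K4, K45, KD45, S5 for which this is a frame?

Transitive (axiom 4): yes — every two-step R-path is closed by a direct edge.
Euclidean (axiom 5): yes — any two successors of a common world are R-related.
Serial (axiom D): yes — every world has a successor (e.g. 1 R 3).
Reflexive (axiom T): no — 1 is not related to itself.
So F validates K, K4, K45, KD45; S5 would additionally require R to be reflexive. The strongest is KD45.

KD45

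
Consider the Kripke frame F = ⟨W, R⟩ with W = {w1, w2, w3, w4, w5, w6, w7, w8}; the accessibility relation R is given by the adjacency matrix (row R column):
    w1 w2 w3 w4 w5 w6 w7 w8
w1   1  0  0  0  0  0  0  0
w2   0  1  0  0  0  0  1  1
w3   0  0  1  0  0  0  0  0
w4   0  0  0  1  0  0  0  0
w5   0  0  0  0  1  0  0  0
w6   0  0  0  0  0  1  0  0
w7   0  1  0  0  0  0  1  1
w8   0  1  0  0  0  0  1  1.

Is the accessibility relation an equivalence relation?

Reflexive: yes — every world is R-related to itself.
Symmetric: yes — every pair in R has its reverse in R.
Transitive: yes — every two-step R-path is closed by a direct edge.
So R is an equivalence relation.

Yes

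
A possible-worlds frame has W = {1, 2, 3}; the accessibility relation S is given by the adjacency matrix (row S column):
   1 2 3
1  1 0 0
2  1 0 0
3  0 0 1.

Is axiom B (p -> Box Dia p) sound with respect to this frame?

No

Axiom B corresponds to the accessibility relation being symmetric.
Symmetric: no — 2 S 1 but not 1 S 2.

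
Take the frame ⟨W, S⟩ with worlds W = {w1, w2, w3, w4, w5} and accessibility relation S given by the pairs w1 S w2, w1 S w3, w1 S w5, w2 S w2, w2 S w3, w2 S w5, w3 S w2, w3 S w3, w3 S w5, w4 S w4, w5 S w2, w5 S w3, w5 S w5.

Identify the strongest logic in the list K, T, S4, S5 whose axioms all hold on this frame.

Reflexive (axiom T): no — w1 is not related to itself.
Transitive (axiom 4): yes — every two-step S-path is closed by a direct edge.
Euclidean (axiom 5): yes — any two successors of a common world are S-related.
So F validates K; T would additionally require S to be reflexive. The strongest is K.

K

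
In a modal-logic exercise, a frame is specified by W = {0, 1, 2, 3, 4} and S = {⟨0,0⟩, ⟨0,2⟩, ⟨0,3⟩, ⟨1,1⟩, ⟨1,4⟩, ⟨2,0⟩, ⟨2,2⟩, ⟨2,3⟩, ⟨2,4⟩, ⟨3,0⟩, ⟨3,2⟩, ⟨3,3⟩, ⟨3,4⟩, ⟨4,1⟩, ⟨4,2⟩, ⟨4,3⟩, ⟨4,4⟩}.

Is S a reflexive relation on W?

Reflexive: yes — every world is S-related to itself.

Yes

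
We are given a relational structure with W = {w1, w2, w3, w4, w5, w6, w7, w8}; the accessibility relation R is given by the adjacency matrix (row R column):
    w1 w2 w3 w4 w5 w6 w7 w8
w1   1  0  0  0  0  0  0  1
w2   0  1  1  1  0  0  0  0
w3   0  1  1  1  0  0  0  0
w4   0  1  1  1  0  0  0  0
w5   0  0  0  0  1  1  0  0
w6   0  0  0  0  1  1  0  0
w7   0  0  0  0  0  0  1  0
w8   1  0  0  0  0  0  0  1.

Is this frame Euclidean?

Euclidean: yes — any two successors of a common world are R-related.

Yes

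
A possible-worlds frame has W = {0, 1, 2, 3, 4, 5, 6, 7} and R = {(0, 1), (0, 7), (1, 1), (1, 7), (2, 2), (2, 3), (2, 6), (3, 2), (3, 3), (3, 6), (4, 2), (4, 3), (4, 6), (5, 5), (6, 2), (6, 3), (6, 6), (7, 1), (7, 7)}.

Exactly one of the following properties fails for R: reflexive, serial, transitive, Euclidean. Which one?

Reflexive: no — 0 is not related to itself.
Serial: yes — every world has a successor (e.g. 0 R 1).
Transitive: yes — every two-step R-path is closed by a direct edge.
Euclidean: yes — any two successors of a common world are R-related.
Only reflexive fails.

reflexive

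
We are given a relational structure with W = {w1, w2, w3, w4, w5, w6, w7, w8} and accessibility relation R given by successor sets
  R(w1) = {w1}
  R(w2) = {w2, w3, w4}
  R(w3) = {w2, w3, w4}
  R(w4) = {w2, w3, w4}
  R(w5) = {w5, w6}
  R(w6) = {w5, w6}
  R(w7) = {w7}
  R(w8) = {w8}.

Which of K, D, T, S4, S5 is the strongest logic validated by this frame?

Serial (axiom D): yes — every world has a successor (e.g. w1 R w1).
Reflexive (axiom T): yes — every world is R-related to itself.
Transitive (axiom 4): yes — every two-step R-path is closed by a direct edge.
Euclidean (axiom 5): yes — any two successors of a common world are R-related.
So F validates K, D, T, S4, S5. The strongest is S5.

S5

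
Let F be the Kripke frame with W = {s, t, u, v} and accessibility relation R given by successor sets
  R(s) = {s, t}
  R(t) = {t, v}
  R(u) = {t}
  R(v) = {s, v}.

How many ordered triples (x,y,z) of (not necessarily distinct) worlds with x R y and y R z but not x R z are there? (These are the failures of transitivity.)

4

Enumerating: (s,t,v), (t,v,s), (u,t,v), (v,s,t).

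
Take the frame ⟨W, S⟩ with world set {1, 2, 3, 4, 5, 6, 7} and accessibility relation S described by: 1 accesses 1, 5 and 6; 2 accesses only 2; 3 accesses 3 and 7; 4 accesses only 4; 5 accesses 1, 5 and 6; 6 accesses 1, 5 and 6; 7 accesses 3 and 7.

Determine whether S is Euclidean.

Euclidean: yes — any two successors of a common world are S-related.

Yes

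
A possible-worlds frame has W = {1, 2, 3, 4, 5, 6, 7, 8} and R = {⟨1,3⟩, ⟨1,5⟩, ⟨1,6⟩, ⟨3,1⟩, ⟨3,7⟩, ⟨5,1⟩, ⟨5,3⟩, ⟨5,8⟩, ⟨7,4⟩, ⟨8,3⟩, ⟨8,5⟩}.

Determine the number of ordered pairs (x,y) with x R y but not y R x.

5

Enumerating: (1,6), (3,7), (5,3), (7,4), (8,3).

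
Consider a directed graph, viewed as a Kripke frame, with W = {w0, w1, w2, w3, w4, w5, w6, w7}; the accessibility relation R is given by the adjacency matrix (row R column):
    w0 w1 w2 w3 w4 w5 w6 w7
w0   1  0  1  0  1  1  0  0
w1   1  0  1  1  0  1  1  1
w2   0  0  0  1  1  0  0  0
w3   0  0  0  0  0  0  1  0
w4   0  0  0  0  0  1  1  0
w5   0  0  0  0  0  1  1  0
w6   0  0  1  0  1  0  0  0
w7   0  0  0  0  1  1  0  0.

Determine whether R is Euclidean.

Euclidean: no — w0 R w2 and w0 R w5, but not w2 R w5.

No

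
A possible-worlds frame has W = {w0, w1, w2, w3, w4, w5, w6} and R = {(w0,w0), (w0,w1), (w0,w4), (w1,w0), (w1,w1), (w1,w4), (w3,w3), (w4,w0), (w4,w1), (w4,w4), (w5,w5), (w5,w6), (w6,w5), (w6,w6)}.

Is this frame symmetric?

Symmetric: yes — every pair in R has its reverse in R.

Yes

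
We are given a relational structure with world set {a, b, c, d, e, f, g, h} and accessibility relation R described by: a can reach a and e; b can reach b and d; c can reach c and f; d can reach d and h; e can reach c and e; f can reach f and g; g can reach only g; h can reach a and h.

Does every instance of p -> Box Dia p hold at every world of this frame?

No

The schema B characterises exactly the symmetric frames.
Symmetric: no — a R e but not e R a.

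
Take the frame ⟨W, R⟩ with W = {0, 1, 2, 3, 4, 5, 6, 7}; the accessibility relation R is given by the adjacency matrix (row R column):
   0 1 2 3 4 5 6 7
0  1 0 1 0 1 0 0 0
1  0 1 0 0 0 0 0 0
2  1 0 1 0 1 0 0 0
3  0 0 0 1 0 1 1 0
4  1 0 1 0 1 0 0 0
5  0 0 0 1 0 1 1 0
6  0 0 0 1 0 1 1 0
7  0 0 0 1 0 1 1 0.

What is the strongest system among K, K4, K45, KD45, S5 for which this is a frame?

KD45

Transitive (axiom 4): yes — every two-step R-path is closed by a direct edge.
Euclidean (axiom 5): yes — any two successors of a common world are R-related.
Serial (axiom D): yes — every world has a successor (e.g. 0 R 0).
Reflexive (axiom T): no — 7 is not related to itself.
So F validates K, K4, K45, KD45; S5 would additionally require R to be reflexive. The strongest is KD45.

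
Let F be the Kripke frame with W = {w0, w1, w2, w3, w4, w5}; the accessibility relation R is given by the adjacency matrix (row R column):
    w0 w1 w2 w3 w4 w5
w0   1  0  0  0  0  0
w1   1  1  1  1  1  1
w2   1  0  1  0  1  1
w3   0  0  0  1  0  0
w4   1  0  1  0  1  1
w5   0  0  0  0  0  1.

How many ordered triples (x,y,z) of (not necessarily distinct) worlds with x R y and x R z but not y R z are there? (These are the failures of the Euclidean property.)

31

Enumerating: (w1,w0,w1), (w1,w0,w2), (w1,w0,w3), (w1,w0,w4), (w1,w0,w5), (w1,w2,w1), (w1,w2,w3), (w1,w3,w0), (w1,w3,w1), (w1,w3,w2), (w1,w3,w4), (w1,w3,w5), … and 19 more.
Total: 31.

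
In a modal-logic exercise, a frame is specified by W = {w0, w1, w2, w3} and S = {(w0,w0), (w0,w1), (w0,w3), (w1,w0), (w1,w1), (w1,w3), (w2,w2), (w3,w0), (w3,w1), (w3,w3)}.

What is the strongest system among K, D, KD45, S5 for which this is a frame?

S5

Serial (axiom D): yes — every world has a successor (e.g. w0 S w0).
Euclidean (axiom 5): yes — any two successors of a common world are S-related.
Transitive (axiom 4): yes — every two-step S-path is closed by a direct edge.
Reflexive (axiom T): yes — every world is S-related to itself.
So F validates K, D, KD45, S5. The strongest is S5.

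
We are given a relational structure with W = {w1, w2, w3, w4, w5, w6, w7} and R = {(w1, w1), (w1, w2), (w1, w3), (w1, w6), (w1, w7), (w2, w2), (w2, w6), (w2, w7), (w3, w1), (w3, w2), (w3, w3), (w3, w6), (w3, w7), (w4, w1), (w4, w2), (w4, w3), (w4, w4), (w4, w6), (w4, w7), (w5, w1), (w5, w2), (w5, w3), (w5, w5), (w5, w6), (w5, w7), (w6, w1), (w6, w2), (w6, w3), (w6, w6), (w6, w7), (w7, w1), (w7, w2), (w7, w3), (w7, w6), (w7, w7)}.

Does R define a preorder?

No

Reflexive: yes — every world is R-related to itself.
Transitive: no — w2 R w6 and w6 R w1, but not w2 R w1.
So R is not a preorder.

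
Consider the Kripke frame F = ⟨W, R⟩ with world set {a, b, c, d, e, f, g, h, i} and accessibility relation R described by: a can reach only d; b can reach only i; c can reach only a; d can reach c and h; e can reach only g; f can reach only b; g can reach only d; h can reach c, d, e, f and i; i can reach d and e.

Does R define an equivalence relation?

Reflexive: no — a is not related to itself.
Symmetric: no — a R d but not d R a.
Transitive: no — a R d and d R c, but not a R c.
So R is not an equivalence relation.

No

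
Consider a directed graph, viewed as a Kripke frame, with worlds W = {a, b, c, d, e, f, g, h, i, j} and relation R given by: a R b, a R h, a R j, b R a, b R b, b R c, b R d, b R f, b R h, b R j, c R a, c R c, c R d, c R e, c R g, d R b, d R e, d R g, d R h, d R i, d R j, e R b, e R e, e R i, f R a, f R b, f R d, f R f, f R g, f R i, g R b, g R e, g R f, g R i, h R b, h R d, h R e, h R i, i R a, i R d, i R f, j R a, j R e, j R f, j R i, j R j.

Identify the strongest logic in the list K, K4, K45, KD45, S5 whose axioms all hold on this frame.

Transitive (axiom 4): no — a R b and b R c, but not a R c.
Euclidean (axiom 5): no — a R h and a R j, but not h R j.
Serial (axiom D): yes — every world has a successor (e.g. a R b).
Reflexive (axiom T): no — a is not related to itself.
So F validates K; K4 would additionally require R to be transitive. The strongest is K.

K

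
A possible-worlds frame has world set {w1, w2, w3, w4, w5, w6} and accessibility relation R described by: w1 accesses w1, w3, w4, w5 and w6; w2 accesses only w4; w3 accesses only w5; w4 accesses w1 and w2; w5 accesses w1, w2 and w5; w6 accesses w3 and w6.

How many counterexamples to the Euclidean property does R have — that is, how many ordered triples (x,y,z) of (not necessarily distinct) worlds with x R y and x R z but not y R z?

Enumerating: (w1,w3,w1), (w1,w3,w3), (w1,w3,w4), (w1,w3,w6), (w1,w4,w3), (w1,w4,w4), (w1,w4,w5), (w1,w4,w6), (w1,w5,w3), (w1,w5,w4), (w1,w5,w6), (w1,w6,w1), … and 12 more.
Total: 24.

24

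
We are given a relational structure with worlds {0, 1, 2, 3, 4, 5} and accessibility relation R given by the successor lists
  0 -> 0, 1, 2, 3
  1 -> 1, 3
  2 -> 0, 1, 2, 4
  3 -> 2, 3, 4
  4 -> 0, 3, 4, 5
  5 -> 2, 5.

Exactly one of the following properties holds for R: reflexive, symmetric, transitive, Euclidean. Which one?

reflexive

Reflexive: yes — every world is R-related to itself.
Symmetric: no — 0 R 1 but not 1 R 0.
Transitive: no — 0 R 2 and 2 R 4, but not 0 R 4.
Euclidean: no — 0 R 1 and 0 R 2, but not 1 R 2.
Only reflexive holds.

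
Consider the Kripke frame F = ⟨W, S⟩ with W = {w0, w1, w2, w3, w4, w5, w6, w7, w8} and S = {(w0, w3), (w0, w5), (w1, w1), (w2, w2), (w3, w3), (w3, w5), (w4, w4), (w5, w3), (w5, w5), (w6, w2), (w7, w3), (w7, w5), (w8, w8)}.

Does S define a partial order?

No

Reflexive: no — w0 is not related to itself.
Transitive: yes — every two-step S-path is closed by a direct edge.
Antisymmetric: no — w3 S w5 and w5 S w3 with w3 ≠ w5.
So S is not a partial order.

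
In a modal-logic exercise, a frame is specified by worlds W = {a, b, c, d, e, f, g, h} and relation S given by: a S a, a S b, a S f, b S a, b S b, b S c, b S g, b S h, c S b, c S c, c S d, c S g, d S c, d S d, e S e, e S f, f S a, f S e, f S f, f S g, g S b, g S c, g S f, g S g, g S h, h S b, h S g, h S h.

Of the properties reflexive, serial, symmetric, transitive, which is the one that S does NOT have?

transitive

Reflexive: yes — every world is S-related to itself.
Serial: yes — every world has a successor (e.g. a S a).
Symmetric: yes — every pair in S has its reverse in S.
Transitive: no — a S b and b S c, but not a S c.
Only transitive fails.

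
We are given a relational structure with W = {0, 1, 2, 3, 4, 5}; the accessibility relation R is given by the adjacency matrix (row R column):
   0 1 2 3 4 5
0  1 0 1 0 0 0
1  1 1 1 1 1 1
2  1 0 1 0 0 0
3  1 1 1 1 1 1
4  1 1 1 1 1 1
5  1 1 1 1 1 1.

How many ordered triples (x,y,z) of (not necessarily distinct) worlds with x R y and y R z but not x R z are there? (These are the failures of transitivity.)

R is transitive; there are no such tuples.

0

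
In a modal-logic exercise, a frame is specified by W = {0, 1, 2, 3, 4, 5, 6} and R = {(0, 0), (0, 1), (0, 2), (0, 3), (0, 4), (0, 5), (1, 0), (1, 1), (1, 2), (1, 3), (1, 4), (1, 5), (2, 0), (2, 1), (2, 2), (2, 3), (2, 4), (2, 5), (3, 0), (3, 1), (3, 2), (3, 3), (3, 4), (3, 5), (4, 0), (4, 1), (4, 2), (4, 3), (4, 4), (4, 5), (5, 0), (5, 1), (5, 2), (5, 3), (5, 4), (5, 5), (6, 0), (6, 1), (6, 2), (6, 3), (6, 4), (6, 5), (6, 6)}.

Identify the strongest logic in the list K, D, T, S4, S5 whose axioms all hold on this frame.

Serial (axiom D): yes — every world has a successor (e.g. 0 R 0).
Reflexive (axiom T): yes — every world is R-related to itself.
Transitive (axiom 4): yes — every two-step R-path is closed by a direct edge.
Euclidean (axiom 5): no — 6 R 0 and 6 R 6, but not 0 R 6.
So F validates K, D, T, S4; S5 would additionally require R to be Euclidean. The strongest is S4.

S4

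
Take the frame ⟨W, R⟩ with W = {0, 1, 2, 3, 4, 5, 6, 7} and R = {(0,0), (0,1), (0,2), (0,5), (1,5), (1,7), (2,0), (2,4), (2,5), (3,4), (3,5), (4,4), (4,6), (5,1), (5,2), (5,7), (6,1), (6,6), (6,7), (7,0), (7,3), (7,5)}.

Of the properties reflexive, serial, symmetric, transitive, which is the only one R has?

serial

Reflexive: no — 1 is not related to itself.
Serial: yes — every world has a successor (e.g. 0 R 0).
Symmetric: no — 0 R 1 but not 1 R 0.
Transitive: no — 0 R 1 and 1 R 7, but not 0 R 7.
Only serial holds.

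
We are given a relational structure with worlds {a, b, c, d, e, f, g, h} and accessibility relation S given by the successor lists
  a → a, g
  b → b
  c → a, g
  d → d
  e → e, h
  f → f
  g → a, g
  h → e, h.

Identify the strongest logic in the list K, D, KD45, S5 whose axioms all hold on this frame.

Serial (axiom D): yes — every world has a successor (e.g. a S a).
Euclidean (axiom 5): yes — any two successors of a common world are S-related.
Transitive (axiom 4): yes — every two-step S-path is closed by a direct edge.
Reflexive (axiom T): no — c is not related to itself.
So F validates K, D, KD45; S5 would additionally require S to be reflexive. The strongest is KD45.

KD45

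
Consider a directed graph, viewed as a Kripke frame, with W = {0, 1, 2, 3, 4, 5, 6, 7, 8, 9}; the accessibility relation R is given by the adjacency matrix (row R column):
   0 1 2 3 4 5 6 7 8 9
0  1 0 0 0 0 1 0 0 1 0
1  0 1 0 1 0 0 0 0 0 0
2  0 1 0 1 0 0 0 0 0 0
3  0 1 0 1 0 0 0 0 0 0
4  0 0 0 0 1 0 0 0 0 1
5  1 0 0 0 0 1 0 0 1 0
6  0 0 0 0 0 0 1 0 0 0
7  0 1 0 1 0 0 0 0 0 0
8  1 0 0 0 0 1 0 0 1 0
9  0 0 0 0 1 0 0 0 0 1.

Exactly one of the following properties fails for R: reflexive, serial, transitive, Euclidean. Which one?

reflexive

Reflexive: no — 2 is not related to itself.
Serial: yes — every world has a successor (e.g. 0 R 0).
Transitive: yes — every two-step R-path is closed by a direct edge.
Euclidean: yes — any two successors of a common world are R-related.
Only reflexive fails.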